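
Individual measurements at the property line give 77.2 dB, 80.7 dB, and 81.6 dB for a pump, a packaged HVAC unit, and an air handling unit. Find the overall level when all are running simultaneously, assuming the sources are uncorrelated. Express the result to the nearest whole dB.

85 dB

For uncorrelated sources the intensities add, so convert each level to linear form, sum, and take 10·log₁₀ of the total.
Σ 10^(L/10) = 10^(77.2/10) + 10^(80.7/10) + 10^(81.6/10) = 3.145e+08.
L_total = 10·log₁₀(3.145e+08) = 84.98 dB.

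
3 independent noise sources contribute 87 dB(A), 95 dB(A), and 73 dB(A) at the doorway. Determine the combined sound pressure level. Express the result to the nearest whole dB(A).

For uncorrelated sources the intensities add, so convert each level to linear form, sum, and take 10·log₁₀ of the total.
Σ 10^(L/10) = 10^(87/10) + 10^(95/10) + 10^(73/10) = 3.683e+09.
L_total = 10·log₁₀(3.683e+09) = 95.66 dB(A).

96 dB(A)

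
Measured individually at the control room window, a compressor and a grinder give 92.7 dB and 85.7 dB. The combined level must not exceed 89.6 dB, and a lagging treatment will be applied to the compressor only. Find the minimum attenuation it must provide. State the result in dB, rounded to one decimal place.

Everything except the compressor sums to 10^(85.7/10) = 3.715e+08 in linear terms, 85.70 dB.
The limit corresponds to 10^(89.6/10) = 9.120e+08; subtracting the fixed part leaves 5.405e+08 for the compressor, i.e. 87.33 dB.
So the compressor must be reduced from 92.7 to 87.33 dB: IL = 5.37 dB.

5.4 dB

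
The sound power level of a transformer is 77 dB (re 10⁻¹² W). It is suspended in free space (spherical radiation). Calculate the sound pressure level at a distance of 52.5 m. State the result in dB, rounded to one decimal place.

Free-field spherical radiation: L_p = L_w − 10·log₁₀(4π·r²), r = 52.5 m.
4π·r² = 3.464e+04 m², 10·log₁₀ of that is 45.395 dB.
L_p = 77 − 45.395 = 31.60 dB.

31.6 dB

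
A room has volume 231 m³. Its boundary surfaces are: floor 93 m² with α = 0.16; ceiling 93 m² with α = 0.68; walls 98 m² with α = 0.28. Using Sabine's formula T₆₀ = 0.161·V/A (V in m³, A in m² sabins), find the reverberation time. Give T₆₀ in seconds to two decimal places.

0.35 s

Total absorption A = 93·0.16 + 93·0.68 + 98·0.28 = 105.56 m² sabins.
T₆₀ = 0.161·V/A = 0.161·231/105.56 = 0.352 s.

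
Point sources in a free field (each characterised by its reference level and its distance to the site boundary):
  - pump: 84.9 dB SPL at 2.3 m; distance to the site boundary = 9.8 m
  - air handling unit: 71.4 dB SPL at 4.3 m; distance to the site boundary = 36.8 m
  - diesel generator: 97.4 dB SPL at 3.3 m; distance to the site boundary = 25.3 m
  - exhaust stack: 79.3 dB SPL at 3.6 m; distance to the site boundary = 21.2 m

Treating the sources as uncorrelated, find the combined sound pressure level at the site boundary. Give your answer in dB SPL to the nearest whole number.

81 dB SPL

First find each source's level at the receiver (point-source: −20·log₁₀(r/r_ref)), then combine on an intensity basis.
pump: 84.9 − 20·log₁₀(9.8/2.3) = 84.9 − 12.59 = 72.31 dB SPL.
air handling unit: 71.4 − 20·log₁₀(36.8/4.3) = 71.4 − 18.65 = 52.75 dB SPL.
diesel generator: 97.4 − 20·log₁₀(25.3/3.3) = 97.4 − 17.69 = 79.71 dB SPL.
exhaust stack: 79.3 − 20·log₁₀(21.2/3.6) = 79.3 − 15.40 = 63.90 dB SPL.
Σ 10^(L/10) = 1.132e+08 → L_total = 10·log₁₀(1.132e+08) = 80.54 dB SPL.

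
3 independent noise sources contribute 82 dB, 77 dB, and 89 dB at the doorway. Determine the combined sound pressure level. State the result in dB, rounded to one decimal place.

For uncorrelated sources the intensities add, so convert each level to linear form, sum, and take 10·log₁₀ of the total.
Σ 10^(L/10) = 10^(82/10) + 10^(77/10) + 10^(89/10) = 1.003e+09.
L_total = 10·log₁₀(1.003e+09) = 90.01 dB.

90.0 dB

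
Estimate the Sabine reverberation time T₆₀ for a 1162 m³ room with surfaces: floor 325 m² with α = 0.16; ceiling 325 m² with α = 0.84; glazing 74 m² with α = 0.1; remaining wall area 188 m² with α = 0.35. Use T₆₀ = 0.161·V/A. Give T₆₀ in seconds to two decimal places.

A = Σ Sᵢαᵢ = 325·0.16 + 325·0.84 + 74·0.1 + 188·0.35 = 398.20 m².
T₆₀ = 0.161 × 1162 / 398.20 = 0.470 s.

0.47 s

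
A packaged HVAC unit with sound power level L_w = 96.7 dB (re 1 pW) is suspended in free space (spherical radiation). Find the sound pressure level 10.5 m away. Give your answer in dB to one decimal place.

L_p = L_w − 10·log₁₀(4π·r²) with r = 10.5 m.
4π·r² = 1385 m², 10·log₁₀ of that is 31.416 dB.
L_p = 96.7 − 31.416 = 65.28 dB.

65.3 dB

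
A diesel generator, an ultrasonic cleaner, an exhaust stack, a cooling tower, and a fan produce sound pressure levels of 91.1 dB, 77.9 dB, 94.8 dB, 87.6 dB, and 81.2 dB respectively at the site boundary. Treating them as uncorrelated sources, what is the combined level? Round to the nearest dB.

For uncorrelated sources the intensities add, so convert each level to linear form, sum, and take 10·log₁₀ of the total.
Σ 10^(L/10) = 10^(91.1/10) + 10^(77.9/10) + 10^(94.8/10) + 10^(87.6/10) + 10^(81.2/10) = 5.077e+09.
L_total = 10·log₁₀(5.077e+09) = 97.06 dB.

97 dB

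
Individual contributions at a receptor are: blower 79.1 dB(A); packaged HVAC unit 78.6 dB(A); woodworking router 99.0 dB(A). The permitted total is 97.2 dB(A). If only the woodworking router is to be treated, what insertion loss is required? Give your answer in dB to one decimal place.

The untreated sources together contribute 10^(79.1/10) + 10^(78.6/10) = 1.537e+08, i.e. 81.87 dB(A).
To meet 97.2 dB(A) overall, the treated woodworking router may contribute at most 10^(97.2/10) − 1.537e+08 = 5.094e+09, i.e. 97.07 dB(A).
Required insertion loss = 99.0 − 97.07 = 1.93 dB.

1.9 dB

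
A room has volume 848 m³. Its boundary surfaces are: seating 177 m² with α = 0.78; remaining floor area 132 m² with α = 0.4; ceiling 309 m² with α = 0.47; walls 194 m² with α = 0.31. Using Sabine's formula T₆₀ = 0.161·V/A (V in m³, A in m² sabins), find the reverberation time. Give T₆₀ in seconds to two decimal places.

Total absorption A = 177·0.78 + 132·0.4 + 309·0.47 + 194·0.31 = 396.23 m² sabins.
T₆₀ = 0.161·V/A = 0.161·848/396.23 = 0.345 s.

0.34 s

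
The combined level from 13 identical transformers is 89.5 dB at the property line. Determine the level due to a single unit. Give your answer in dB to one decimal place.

For N identical incoherent sources L_total = L₁ + 10·log₁₀ N, so L₁ = 89.5 − 10·log₁₀(13) = 89.5 − 11.139.

78.4 dB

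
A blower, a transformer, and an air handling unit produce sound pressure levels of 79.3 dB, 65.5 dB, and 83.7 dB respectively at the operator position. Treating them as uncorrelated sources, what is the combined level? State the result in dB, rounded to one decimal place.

85.1 dB

Incoherent sources combine by intensity addition: L_total = 10·log₁₀(Σ 10^(L_i/10)).
Σ 10^(L/10) = 10^(79.3/10) + 10^(65.5/10) + 10^(83.7/10) = 3.231e+08.
L_total = 10·log₁₀(3.231e+08) = 85.09 dB.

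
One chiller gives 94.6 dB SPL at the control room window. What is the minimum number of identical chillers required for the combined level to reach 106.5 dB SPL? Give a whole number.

N identical sources give L₁ + 10·log₁₀ N, so require 10·log₁₀ N ≥ 106.5 − 94.6 = 11.9 dB.
N ≥ 10^(11.9/10) = 15.488, so N = 16.

16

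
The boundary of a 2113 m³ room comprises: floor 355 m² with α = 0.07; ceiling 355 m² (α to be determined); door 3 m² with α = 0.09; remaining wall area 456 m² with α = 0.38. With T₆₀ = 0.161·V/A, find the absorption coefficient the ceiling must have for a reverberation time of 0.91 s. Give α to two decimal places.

A = 0.161·V/T₆₀ = 0.161·2113/0.91 = 373.84 m² sabins.
Absorption from the other surfaces = 355·0.07 + 3·0.09 + 456·0.38 = 198.40 m², so the ceiling must supply 175.44 m² over 355 m².
α = 175.44/355 = 0.494.

0.49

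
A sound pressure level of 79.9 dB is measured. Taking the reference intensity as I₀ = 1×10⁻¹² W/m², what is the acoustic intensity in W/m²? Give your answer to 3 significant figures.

9.77e-05 W/m²

I = I₀·10^(L/10) = 10⁻¹² × 10^(79.9/10) = 10^(-4.010).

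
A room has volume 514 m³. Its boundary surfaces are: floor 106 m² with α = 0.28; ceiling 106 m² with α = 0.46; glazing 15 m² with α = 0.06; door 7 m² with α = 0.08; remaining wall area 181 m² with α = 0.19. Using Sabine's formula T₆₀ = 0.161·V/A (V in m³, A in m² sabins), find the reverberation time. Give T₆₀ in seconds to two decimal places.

0.72 s

Total absorption A = 106·0.28 + 106·0.46 + 15·0.06 + 7·0.08 + 181·0.19 = 114.29 m² sabins.
T₆₀ = 0.161·V/A = 0.161·514/114.29 = 0.724 s.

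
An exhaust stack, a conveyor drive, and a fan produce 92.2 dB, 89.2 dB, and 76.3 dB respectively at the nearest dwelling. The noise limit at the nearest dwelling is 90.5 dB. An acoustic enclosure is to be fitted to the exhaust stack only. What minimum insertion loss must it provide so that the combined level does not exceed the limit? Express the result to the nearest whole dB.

8 dB

Fixed contribution from the other sources: Σ 10^(L/10) = 10^(89.2/10) + 10^(76.3/10) = 8.744e+08 (89.42 dB).
The limit corresponds to 10^(90.5/10) = 1.122e+09; subtracting the fixed part leaves 2.476e+08 for the exhaust stack, i.e. 83.94 dB.
Required insertion loss = 92.2 − 83.94 = 8.26 dB.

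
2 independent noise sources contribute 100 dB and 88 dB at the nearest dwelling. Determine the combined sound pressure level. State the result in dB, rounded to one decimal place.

100.3 dB

Incoherent sources combine by intensity addition: L_total = 10·log₁₀(Σ 10^(L_i/10)).
Σ 10^(L/10) = 10^(100/10) + 10^(88/10) = 1.063e+10.
L_total = 10·log₁₀(1.063e+10) = 100.27 dB.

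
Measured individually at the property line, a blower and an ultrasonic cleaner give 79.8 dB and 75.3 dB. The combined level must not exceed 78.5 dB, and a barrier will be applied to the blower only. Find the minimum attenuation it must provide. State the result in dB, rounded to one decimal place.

The untreated sources together contribute 10^(75.3/10) = 3.388e+07, i.e. 75.30 dB.
To meet 78.5 dB overall, the treated blower may contribute at most 10^(78.5/10) − 3.388e+07 = 3.691e+07, i.e. 75.67 dB.
Required insertion loss = 79.8 − 75.67 = 4.13 dB.

4.1 dB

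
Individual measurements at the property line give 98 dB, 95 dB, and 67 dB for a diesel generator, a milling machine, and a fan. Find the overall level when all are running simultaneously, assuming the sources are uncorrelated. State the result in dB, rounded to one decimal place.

For uncorrelated sources the intensities add, so convert each level to linear form, sum, and take 10·log₁₀ of the total.
Σ 10^(L/10) = 10^(98/10) + 10^(95/10) + 10^(67/10) = 9.477e+09.
L_total = 10·log₁₀(9.477e+09) = 99.77 dB.

99.8 dB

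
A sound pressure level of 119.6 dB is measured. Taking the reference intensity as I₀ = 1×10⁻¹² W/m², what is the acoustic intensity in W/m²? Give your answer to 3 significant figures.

L = 10·log₁₀(I/I₀) ⇒ I = I₀·10^(L/10) = 10⁻¹² × 10^11.96.

0.912 W/m²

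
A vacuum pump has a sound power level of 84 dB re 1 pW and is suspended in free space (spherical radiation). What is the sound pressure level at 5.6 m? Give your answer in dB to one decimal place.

58.0 dB

Free-field spherical radiation: L_p = L_w − 10·log₁₀(4π·r²), r = 5.6 m.
4π·r² = 394.1 m², 10·log₁₀ of that is 25.956 dB.
L_p = 84 − 25.956 = 58.04 dB.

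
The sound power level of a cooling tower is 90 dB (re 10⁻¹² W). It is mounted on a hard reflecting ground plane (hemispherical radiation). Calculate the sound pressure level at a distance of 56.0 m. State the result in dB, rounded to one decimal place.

47.1 dB

Free-field hemispherical radiation: L_p = L_w − 10·log₁₀(2π·r²), r = 56.0 m.
2π·r² = 1.97e+04 m², 10·log₁₀ of that is 42.946 dB.
L_p = 90 − 42.946 = 47.05 dB.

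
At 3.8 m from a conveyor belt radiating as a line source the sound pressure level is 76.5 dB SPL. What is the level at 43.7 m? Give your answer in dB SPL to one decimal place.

For a line source, L₂ = L₁ − 10·log₁₀(r₂/r₁).
L₂ = 76.5 − 10·log₁₀(43.7/3.8) = 76.5 − 10.607 = 65.89 dB SPL.

65.9 dB SPL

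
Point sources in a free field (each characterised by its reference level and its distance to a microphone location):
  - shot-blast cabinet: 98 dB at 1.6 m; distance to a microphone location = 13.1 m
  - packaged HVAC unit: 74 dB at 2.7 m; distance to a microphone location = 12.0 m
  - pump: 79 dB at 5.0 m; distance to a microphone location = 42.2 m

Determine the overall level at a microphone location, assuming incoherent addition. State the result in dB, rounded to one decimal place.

79.8 dB

Apply inverse-square spreading to bring every level to the receiver, then sum 10^(L/10).
shot-blast cabinet: 98 − 20·log₁₀(13.1/1.6) = 98 − 18.26 = 79.74 dB.
packaged HVAC unit: 74 − 20·log₁₀(12.0/2.7) = 74 − 12.96 = 61.04 dB.
pump: 79 − 20·log₁₀(42.2/5.0) = 79 − 18.53 = 60.47 dB.
Σ 10^(L/10) = 9.651e+07 → L_total = 10·log₁₀(9.651e+07) = 79.85 dB.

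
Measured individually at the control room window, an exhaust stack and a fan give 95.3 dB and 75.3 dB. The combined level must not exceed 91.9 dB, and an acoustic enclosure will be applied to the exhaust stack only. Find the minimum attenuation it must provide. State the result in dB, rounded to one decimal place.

Fixed contribution from the other source: Σ 10^(L/10) = 10^(75.3/10) = 3.388e+07 (75.30 dB).
To meet 91.9 dB overall, the treated exhaust stack may contribute at most 10^(91.9/10) − 3.388e+07 = 1.515e+09, i.e. 91.80 dB.
Required insertion loss = 95.3 − 91.80 = 3.50 dB.

3.5 dB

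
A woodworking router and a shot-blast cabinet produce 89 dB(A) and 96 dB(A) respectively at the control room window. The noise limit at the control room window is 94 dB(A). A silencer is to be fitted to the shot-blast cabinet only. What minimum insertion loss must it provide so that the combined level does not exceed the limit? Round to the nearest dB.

Fixed contribution from the other source: Σ 10^(L/10) = 10^(89/10) = 7.943e+08 (89.00 dB(A)).
To meet 94 dB(A) overall, the treated shot-blast cabinet may contribute at most 10^(94/10) − 7.943e+08 = 1.718e+09, i.e. 92.35 dB(A).
So the shot-blast cabinet must be reduced from 96 to 92.35 dB(A): IL = 3.65 dB.

4 dB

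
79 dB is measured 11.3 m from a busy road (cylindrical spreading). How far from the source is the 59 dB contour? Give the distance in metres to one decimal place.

The 20.0 dB drop corresponds to a distance ratio of 10^(20.0/10) for a line source.
r₂ = 11.3·10^((79−59)/10) = 11.3·10^(20.0/10) = 1130.00 m.

1130.0 m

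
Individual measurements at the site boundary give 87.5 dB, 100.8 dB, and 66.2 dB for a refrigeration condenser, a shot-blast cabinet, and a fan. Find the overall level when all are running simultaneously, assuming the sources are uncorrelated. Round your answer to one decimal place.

Incoherent sources combine by intensity addition: L_total = 10·log₁₀(Σ 10^(L_i/10)).
Σ 10^(L/10) = 10^(87.5/10) + 10^(100.8/10) + 10^(66.2/10) = 1.259e+10.
L_total = 10·log₁₀(1.259e+10) = 101.00 dB.

101.0 dB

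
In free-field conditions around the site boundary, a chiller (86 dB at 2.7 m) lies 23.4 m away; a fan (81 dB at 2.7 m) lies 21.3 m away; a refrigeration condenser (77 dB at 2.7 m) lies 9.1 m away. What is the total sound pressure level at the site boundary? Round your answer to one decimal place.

70.7 dB

Propagate each source to the receiver with L = L_ref − 20·log₁₀(r/r_ref), then add intensities.
chiller: 86 − 20·log₁₀(23.4/2.7) = 86 − 18.76 = 67.24 dB.
fan: 81 − 20·log₁₀(21.3/2.7) = 81 − 17.94 = 63.06 dB.
refrigeration condenser: 77 − 20·log₁₀(9.1/2.7) = 77 − 10.55 = 66.45 dB.
Σ 10^(L/10) = 1.174e+07 → L_total = 10·log₁₀(1.174e+07) = 70.69 dB.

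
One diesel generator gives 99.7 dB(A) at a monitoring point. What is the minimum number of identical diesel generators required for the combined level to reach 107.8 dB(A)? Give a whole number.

7

N identical sources give L₁ + 10·log₁₀ N, so require 10·log₁₀ N ≥ 107.8 − 99.7 = 8.1 dB.
N ≥ 10^(8.1/10) = 6.457, so N = 7.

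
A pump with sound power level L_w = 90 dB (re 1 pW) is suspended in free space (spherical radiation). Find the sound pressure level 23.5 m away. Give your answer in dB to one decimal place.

51.6 dB

L_p = L_w − 10·log₁₀(4π·r²) with r = 23.5 m.
4π·r² = 6940 m², 10·log₁₀ of that is 38.413 dB.
L_p = 90 − 38.413 = 51.59 dB.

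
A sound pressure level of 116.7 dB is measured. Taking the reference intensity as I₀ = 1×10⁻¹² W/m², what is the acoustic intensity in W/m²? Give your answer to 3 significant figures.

0.468 W/m²

L = 10·log₁₀(I/I₀) ⇒ I = I₀·10^(L/10) = 10⁻¹² × 10^11.67.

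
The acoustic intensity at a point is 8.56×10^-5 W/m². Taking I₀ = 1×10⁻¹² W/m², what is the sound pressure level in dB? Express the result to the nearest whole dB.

Dividing by I₀ shifts the exponent by 12: I/I₀ = 8.56×10^7.
L = 10·(0.9325 + 7) = 79.32 dB.

79 dB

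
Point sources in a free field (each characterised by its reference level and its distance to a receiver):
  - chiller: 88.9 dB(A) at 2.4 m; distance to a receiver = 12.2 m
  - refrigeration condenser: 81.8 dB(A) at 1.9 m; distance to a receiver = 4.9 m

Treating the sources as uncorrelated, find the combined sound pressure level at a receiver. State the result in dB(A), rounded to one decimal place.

77.2 dB(A)

Apply inverse-square spreading to bring every level to the receiver, then sum 10^(L/10).
chiller: 88.9 − 20·log₁₀(12.2/2.4) = 88.9 − 14.12 = 74.78 dB(A).
refrigeration condenser: 81.8 − 20·log₁₀(4.9/1.9) = 81.8 − 8.23 = 73.57 dB(A).
Σ 10^(L/10) = 5.280e+07 → L_total = 10·log₁₀(5.280e+07) = 77.23 dB(A).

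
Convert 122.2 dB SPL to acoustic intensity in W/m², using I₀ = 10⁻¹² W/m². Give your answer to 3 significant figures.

I/I₀ = 10^(122.2/10) = 1.66e+12, so I = 1.66e+12 × 10⁻¹² W/m².

1.66 W/m²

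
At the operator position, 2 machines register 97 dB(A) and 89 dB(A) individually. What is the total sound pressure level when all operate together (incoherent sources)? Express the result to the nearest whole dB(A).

For uncorrelated sources the intensities add, so convert each level to linear form, sum, and take 10·log₁₀ of the total.
Σ 10^(L/10) = 10^(97/10) + 10^(89/10) = 5.806e+09.
L_total = 10·log₁₀(5.806e+09) = 97.64 dB(A).

98 dB(A)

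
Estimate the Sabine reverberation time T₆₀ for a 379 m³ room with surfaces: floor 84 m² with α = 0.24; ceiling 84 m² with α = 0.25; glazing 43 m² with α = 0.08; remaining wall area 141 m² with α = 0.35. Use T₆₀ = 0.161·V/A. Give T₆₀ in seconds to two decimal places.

0.65 s

A = Σ Sᵢαᵢ = 84·0.24 + 84·0.25 + 43·0.08 + 141·0.35 = 93.95 m².
T₆₀ = 0.161·V/A = 0.161·379/93.95 = 0.649 s.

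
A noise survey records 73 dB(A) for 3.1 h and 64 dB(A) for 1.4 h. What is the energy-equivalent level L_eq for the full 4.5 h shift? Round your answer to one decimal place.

Weight each interval's intensity by its duration and average over T = 4.5 h:
Σ tᵢ·10^(Lᵢ/10) = 3.1·10^(73/10) + 1.4·10^(64/10) = 6.537e+07.
L_eq = 10·log₁₀(6.537e+07/4.5) = 71.62 dB(A).

71.6 dB(A)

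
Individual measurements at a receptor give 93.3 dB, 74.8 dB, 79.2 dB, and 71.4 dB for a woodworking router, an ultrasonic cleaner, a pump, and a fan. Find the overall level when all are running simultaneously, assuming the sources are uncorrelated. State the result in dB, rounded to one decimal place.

93.6 dB

For uncorrelated sources the intensities add, so convert each level to linear form, sum, and take 10·log₁₀ of the total.
Σ 10^(L/10) = 10^(93.3/10) + 10^(74.8/10) + 10^(79.2/10) + 10^(71.4/10) = 2.265e+09.
L_total = 10·log₁₀(2.265e+09) = 93.55 dB.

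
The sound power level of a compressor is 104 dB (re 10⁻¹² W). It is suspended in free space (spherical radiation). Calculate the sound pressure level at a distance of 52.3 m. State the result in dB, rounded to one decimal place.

L_p = L_w − 10·log₁₀(4π·r²) with r = 52.3 m.
4π·r² = 3.437e+04 m², 10·log₁₀ of that is 45.362 dB.
L_p = 104 − 45.362 = 58.64 dB.

58.6 dB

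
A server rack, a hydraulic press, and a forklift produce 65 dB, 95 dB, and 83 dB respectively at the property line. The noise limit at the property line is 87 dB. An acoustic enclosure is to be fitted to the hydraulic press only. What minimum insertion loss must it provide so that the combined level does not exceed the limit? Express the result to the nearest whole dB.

Fixed contribution from the other sources: Σ 10^(L/10) = 10^(65/10) + 10^(83/10) = 2.027e+08 (83.07 dB).
The limit corresponds to 10^(87/10) = 5.012e+08; subtracting the fixed part leaves 2.985e+08 for the hydraulic press, i.e. 84.75 dB.
So the hydraulic press must be reduced from 95 to 84.75 dB: IL = 10.25 dB.

10 dB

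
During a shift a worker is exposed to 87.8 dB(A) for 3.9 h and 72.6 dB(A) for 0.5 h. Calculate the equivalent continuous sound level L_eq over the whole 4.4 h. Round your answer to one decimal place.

Weight each interval's intensity by its duration and average over T = 4.4 h:
Σ tᵢ·10^(Lᵢ/10) = 3.9·10^(87.8/10) + 0.5·10^(72.6/10) = 2.359e+09.
L_eq = 10·log₁₀(2.359e+09/4.4) = 87.29 dB(A).

87.3 dB(A)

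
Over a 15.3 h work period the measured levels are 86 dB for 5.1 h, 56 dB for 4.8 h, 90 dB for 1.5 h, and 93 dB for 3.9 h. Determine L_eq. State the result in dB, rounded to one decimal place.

Weight each interval's intensity by its duration and average over T = 15.3 h:
Σ tᵢ·10^(Lᵢ/10) = 5.1·10^(86/10) + 4.8·10^(56/10) + 1.5·10^(90/10) + 3.9·10^(93/10) = 1.131e+10.
L_eq = 10·log₁₀(1.131e+10/15.3) = 88.69 dB.

88.7 dB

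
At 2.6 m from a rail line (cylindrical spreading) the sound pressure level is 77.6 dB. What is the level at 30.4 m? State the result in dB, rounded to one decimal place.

66.9 dB

Line-source attenuation: ΔL = 10·log₁₀(r₂/r₁) = 10·log₁₀(30.4/2.6) = 10.679 dB.
L₂ = 77.6 − 10·log₁₀(30.4/2.6) = 77.6 − 10.679 = 66.92 dB.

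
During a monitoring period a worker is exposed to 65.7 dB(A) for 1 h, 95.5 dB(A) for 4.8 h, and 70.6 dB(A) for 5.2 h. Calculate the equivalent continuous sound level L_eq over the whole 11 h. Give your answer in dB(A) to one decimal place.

91.9 dB(A)

L_eq = 10·log₁₀[(1/T)·Σ tᵢ·10^(Lᵢ/10)] with T = 11 h.
Σ tᵢ·10^(Lᵢ/10) = 1·10^(65.7/10) + 4.8·10^(95.5/10) + 5.2·10^(70.6/10) = 1.709e+10.
L_eq = 10·log₁₀(1.709e+10/11) = 91.91 dB(A).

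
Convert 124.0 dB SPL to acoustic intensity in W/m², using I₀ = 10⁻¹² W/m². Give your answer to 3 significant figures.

L = 10·log₁₀(I/I₀) ⇒ I = I₀·10^(L/10) = 10⁻¹² × 10^12.40.

2.51 W/m²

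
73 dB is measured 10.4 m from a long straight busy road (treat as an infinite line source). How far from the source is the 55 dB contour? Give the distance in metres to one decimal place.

656.2 m

The 18.0 dB drop corresponds to a distance ratio of 10^(18.0/10) for a line source.
r₂ = 10.4·10^((73−55)/10) = 10.4·10^(18.0/10) = 656.20 m.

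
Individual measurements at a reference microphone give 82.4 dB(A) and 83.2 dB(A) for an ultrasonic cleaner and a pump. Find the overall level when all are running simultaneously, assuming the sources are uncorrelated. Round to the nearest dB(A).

Incoherent sources combine by intensity addition: L_total = 10·log₁₀(Σ 10^(L_i/10)).
Σ 10^(L/10) = 10^(82.4/10) + 10^(83.2/10) = 3.827e+08.
L_total = 10·log₁₀(3.827e+08) = 85.83 dB(A).

86 dB(A)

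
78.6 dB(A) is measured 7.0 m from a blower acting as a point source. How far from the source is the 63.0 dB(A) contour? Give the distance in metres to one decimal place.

42.2 m

For a point source L₁ − L₂ = 20·log₁₀(r₂/r₁), so r₂ = r₁·10^((L₁−L₂)/20).
r₂ = 7.0·10^((78.6−63.0)/20) = 7.0·10^(15.6/20) = 42.18 m.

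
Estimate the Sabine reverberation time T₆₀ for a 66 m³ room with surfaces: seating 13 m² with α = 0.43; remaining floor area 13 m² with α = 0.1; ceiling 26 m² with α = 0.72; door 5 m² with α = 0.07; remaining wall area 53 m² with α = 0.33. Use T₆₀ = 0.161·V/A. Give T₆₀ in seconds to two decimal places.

A = Σ Sᵢαᵢ = 13·0.43 + 13·0.1 + 26·0.72 + 5·0.07 + 53·0.33 = 43.45 m².
T₆₀ = 0.161 × 66 / 43.45 = 0.245 s.

0.24 s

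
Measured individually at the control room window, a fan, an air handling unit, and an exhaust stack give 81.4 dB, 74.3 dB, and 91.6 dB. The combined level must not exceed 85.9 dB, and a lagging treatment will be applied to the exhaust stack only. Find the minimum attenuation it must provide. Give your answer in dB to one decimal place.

Everything except the exhaust stack sums to 10^(81.4/10) + 10^(74.3/10) = 1.650e+08 in linear terms, 82.17 dB.
To meet 85.9 dB overall, the treated exhaust stack may contribute at most 10^(85.9/10) − 1.650e+08 = 2.241e+08, i.e. 83.50 dB.
Required insertion loss = 91.6 − 83.50 = 8.10 dB.

8.1 dB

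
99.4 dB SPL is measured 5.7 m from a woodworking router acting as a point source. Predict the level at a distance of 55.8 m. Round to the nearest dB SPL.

Spherical spreading from a point source gives a 20·log₁₀(r₂/r₁) drop.
L₂ = 99.4 − 20·log₁₀(55.8/5.7) = 99.4 − 19.815 = 79.58 dB SPL.

80 dB SPL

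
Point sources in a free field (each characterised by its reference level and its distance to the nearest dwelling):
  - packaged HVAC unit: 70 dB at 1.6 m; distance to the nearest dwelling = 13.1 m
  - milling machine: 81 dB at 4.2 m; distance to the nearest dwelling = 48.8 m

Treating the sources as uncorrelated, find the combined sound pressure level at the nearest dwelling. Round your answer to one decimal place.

Propagate each source to the receiver with L = L_ref − 20·log₁₀(r/r_ref), then add intensities.
packaged HVAC unit: 70 − 20·log₁₀(13.1/1.6) = 70 − 18.26 = 51.74 dB.
milling machine: 81 − 20·log₁₀(48.8/4.2) = 81 − 21.30 = 59.70 dB.
Σ 10^(L/10) = 1.082e+06 → L_total = 10·log₁₀(1.082e+06) = 60.34 dB.

60.3 dB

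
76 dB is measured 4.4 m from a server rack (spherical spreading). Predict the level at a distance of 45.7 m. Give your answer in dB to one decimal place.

55.7 dB

Spherical spreading from a point source gives a 20·log₁₀(r₂/r₁) drop.
L₂ = 76 − 20·log₁₀(45.7/4.4) = 76 − 20.329 = 55.67 dB.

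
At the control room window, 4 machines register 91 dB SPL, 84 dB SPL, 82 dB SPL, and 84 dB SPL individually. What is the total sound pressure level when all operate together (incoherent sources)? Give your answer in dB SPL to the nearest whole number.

93 dB SPL

For uncorrelated sources the intensities add, so convert each level to linear form, sum, and take 10·log₁₀ of the total.
Σ 10^(L/10) = 10^(91/10) + 10^(84/10) + 10^(82/10) + 10^(84/10) = 1.920e+09.
L_total = 10·log₁₀(1.920e+09) = 92.83 dB SPL.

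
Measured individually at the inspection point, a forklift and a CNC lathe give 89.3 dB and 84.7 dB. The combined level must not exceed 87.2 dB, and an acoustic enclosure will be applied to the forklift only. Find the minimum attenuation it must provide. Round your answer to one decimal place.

5.7 dB

The untreated sources together contribute 10^(84.7/10) = 2.951e+08, i.e. 84.70 dB.
To meet 87.2 dB overall, the treated forklift may contribute at most 10^(87.2/10) − 2.951e+08 = 2.297e+08, i.e. 83.61 dB.
So the forklift must be reduced from 89.3 to 83.61 dB: IL = 5.69 dB.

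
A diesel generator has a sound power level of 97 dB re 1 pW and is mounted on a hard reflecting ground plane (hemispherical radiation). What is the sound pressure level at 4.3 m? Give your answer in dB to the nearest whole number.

76 dB

The power spreads over a hemisphere of area 2π·r², so L_p = L_w − 10·log₁₀(2π·r²).
2π·r² = 116.2 m², 10·log₁₀ of that is 20.651 dB.
L_p = 97 − 20.651 = 76.35 dB.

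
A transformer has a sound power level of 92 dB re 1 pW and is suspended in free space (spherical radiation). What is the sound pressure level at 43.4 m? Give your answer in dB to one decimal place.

48.3 dB

Free-field spherical radiation: L_p = L_w − 10·log₁₀(4π·r²), r = 43.4 m.
4π·r² = 2.367e+04 m², 10·log₁₀ of that is 43.742 dB.
L_p = 92 − 43.742 = 48.26 dB.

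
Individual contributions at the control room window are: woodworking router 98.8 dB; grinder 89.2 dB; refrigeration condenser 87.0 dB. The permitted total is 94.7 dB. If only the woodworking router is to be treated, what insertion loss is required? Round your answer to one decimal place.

6.7 dB

Fixed contribution from the other sources: Σ 10^(L/10) = 10^(89.2/10) + 10^(87.0/10) = 1.333e+09 (91.25 dB).
To meet 94.7 dB overall, the treated woodworking router may contribute at most 10^(94.7/10) − 1.333e+09 = 1.618e+09, i.e. 92.09 dB.
Required insertion loss = 98.8 − 92.09 = 6.71 dB.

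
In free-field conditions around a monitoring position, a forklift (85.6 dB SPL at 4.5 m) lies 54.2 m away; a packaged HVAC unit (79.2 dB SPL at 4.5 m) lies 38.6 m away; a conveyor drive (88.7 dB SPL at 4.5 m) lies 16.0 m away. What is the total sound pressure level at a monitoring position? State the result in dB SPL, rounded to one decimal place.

77.9 dB SPL

Apply inverse-square spreading to bring every level to the receiver, then sum 10^(L/10).
forklift: 85.6 − 20·log₁₀(54.2/4.5) = 85.6 − 21.62 = 63.98 dB SPL.
packaged HVAC unit: 79.2 − 20·log₁₀(38.6/4.5) = 79.2 − 18.67 = 60.53 dB SPL.
conveyor drive: 88.7 − 20·log₁₀(16.0/4.5) = 88.7 − 11.02 = 77.68 dB SPL.
Σ 10^(L/10) = 6.227e+07 → L_total = 10·log₁₀(6.227e+07) = 77.94 dB SPL.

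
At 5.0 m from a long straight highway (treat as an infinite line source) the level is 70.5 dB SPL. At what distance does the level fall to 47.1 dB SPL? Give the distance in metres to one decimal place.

1093.9 m

For a line source L₁ − L₂ = 10·log₁₀(r₂/r₁), so r₂ = r₁·10^((L₁−L₂)/10).
r₂ = 5.0·10^((70.5−47.1)/10) = 5.0·10^(23.4/10) = 1093.88 m.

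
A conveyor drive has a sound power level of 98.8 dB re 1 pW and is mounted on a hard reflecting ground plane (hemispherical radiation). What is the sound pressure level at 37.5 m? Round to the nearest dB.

Free-field hemispherical radiation: L_p = L_w − 10·log₁₀(2π·r²), r = 37.5 m.
2π·r² = 8836 m², 10·log₁₀ of that is 39.462 dB.
L_p = 98.8 − 39.462 = 59.34 dB.

59 dB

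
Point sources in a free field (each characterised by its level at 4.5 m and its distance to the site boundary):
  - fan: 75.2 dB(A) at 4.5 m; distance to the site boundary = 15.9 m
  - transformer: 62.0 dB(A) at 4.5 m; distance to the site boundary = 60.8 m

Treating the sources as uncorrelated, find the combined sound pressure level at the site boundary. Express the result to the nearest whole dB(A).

64 dB(A)

First find each source's level at the receiver (point-source: −20·log₁₀(r/r_ref)), then combine on an intensity basis.
fan: 75.2 − 20·log₁₀(15.9/4.5) = 75.2 − 10.96 = 64.24 dB(A).
transformer: 62.0 − 20·log₁₀(60.8/4.5) = 62.0 − 22.61 = 39.39 dB(A).
Σ 10^(L/10) = 2.661e+06 → L_total = 10·log₁₀(2.661e+06) = 64.25 dB(A).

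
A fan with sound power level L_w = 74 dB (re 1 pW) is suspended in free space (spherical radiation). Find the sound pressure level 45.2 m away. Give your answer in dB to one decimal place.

29.9 dB

Free-field spherical radiation: L_p = L_w − 10·log₁₀(4π·r²), r = 45.2 m.
4π·r² = 2.567e+04 m², 10·log₁₀ of that is 44.095 dB.
L_p = 74 − 44.095 = 29.91 dB.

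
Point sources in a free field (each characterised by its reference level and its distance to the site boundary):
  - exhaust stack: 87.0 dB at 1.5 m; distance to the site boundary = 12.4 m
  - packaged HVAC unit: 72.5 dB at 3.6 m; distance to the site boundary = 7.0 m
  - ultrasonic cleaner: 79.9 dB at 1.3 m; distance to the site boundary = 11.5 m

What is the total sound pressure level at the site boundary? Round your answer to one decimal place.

Propagate each source to the receiver with L = L_ref − 20·log₁₀(r/r_ref), then add intensities.
exhaust stack: 87.0 − 20·log₁₀(12.4/1.5) = 87.0 − 18.35 = 68.65 dB.
packaged HVAC unit: 72.5 − 20·log₁₀(7.0/3.6) = 72.5 − 5.78 = 66.72 dB.
ultrasonic cleaner: 79.9 − 20·log₁₀(11.5/1.3) = 79.9 − 18.94 = 60.96 dB.
Σ 10^(L/10) = 1.329e+07 → L_total = 10·log₁₀(1.329e+07) = 71.23 dB.

71.2 dB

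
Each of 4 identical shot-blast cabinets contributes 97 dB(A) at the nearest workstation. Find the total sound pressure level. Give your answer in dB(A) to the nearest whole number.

L_total = L₁ + 10·log₁₀ N for N identical incoherent sources.
L_total = 97 + 10·log₁₀(4) = 97 + 6.021 = 103.02 dB(A).

103 dB(A)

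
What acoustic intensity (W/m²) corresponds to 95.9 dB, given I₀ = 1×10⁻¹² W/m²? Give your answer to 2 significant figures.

L = 10·log₁₀(I/I₀) ⇒ I = I₀·10^(L/10) = 10⁻¹² × 10^9.59.

0.0039 W/m²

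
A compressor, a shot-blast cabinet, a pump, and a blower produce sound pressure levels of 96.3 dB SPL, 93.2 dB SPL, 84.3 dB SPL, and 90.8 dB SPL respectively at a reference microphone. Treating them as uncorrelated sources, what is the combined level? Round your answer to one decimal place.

98.9 dB SPL

Incoherent sources combine by intensity addition: L_total = 10·log₁₀(Σ 10^(L_i/10)).
Σ 10^(L/10) = 10^(96.3/10) + 10^(93.2/10) + 10^(84.3/10) + 10^(90.8/10) = 7.827e+09.
L_total = 10·log₁₀(7.827e+09) = 98.94 dB SPL.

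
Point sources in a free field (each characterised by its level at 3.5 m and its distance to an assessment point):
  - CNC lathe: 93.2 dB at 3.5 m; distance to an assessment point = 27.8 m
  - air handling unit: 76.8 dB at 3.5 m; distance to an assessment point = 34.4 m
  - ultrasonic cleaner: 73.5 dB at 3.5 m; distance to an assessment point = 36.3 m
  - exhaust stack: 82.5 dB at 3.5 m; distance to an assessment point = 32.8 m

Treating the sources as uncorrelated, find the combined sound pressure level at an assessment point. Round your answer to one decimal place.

75.5 dB

Apply inverse-square spreading to bring every level to the receiver, then sum 10^(L/10).
CNC lathe: 93.2 − 20·log₁₀(27.8/3.5) = 93.2 − 18.00 = 75.20 dB.
air handling unit: 76.8 − 20·log₁₀(34.4/3.5) = 76.8 − 19.85 = 56.95 dB.
ultrasonic cleaner: 73.5 − 20·log₁₀(36.3/3.5) = 73.5 − 20.32 = 53.18 dB.
exhaust stack: 82.5 − 20·log₁₀(32.8/3.5) = 82.5 − 19.44 = 63.06 dB.
Σ 10^(L/10) = 3.585e+07 → L_total = 10·log₁₀(3.585e+07) = 75.54 dB.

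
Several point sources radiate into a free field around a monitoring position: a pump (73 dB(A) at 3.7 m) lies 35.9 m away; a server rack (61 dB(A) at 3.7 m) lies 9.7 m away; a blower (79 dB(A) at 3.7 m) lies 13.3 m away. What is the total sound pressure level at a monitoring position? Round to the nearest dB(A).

First find each source's level at the receiver (point-source: −20·log₁₀(r/r_ref)), then combine on an intensity basis.
pump: 73 − 20·log₁₀(35.9/3.7) = 73 − 19.74 = 53.26 dB(A).
server rack: 61 − 20·log₁₀(9.7/3.7) = 61 − 8.37 = 52.63 dB(A).
blower: 79 − 20·log₁₀(13.3/3.7) = 79 − 11.11 = 67.89 dB(A).
Σ 10^(L/10) = 6.543e+06 → L_total = 10·log₁₀(6.543e+06) = 68.16 dB(A).

68 dB(A)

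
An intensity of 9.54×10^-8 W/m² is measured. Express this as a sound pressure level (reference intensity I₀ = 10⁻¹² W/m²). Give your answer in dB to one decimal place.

I/I₀ = 9.54×10^-8/10⁻¹² = 9.54×10^4, and L = 10·log₁₀(I/I₀).
L = 10·(0.9795 + 4) = 49.80 dB.

49.8 dB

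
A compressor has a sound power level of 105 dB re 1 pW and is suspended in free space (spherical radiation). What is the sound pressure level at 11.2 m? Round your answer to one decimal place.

73.0 dB

The power spreads over a sphere of area 4π·r², so L_p = L_w − 10·log₁₀(4π·r²).
4π·r² = 1576 m², 10·log₁₀ of that is 31.976 dB.
L_p = 105 − 31.976 = 73.02 dB.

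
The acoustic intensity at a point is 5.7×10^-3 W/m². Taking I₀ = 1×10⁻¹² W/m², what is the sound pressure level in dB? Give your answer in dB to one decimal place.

I/I₀ = 5.7×10^-3/10⁻¹² = 5.7×10^9, and L = 10·log₁₀(I/I₀).
L = 10·(0.7559 + 9) = 97.56 dB.

97.6 dB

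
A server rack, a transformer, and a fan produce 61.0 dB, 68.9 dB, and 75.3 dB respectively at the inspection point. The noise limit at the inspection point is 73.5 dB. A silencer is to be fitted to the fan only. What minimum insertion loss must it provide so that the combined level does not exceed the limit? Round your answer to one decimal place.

Fixed contribution from the other sources: Σ 10^(L/10) = 10^(61.0/10) + 10^(68.9/10) = 9.021e+06 (69.55 dB).
The limit corresponds to 10^(73.5/10) = 2.239e+07; subtracting the fixed part leaves 1.337e+07 for the fan, i.e. 71.26 dB.
Required insertion loss = 75.3 − 71.26 = 4.04 dB.

4.0 dB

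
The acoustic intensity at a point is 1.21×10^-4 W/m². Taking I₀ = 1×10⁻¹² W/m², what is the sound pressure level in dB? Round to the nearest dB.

81 dB

I/I₀ = 1.21×10^-4/10⁻¹² = 1.21×10^8, and L = 10·log₁₀(I/I₀).
L = 10·(0.0828 + 8) = 80.83 dB.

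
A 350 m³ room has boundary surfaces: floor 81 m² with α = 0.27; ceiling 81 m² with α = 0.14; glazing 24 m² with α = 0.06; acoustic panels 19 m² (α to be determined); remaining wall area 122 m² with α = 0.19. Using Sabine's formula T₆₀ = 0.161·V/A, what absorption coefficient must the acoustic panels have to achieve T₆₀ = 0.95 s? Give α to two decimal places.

From T₆₀ = 0.161·V/A, the target T₆₀ = 0.95 s needs A = 0.161·350/0.95 = 59.32 m².
Absorption from the other surfaces = 81·0.27 + 81·0.14 + 24·0.06 + 122·0.19 = 57.83 m², so the acoustic panels must supply 1.49 m² over 19 m².
α = 1.49/19 = 0.078.

0.08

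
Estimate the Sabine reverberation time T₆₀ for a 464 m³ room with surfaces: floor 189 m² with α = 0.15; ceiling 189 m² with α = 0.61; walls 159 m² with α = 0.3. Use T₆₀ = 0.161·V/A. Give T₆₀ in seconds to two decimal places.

A = Σ Sᵢαᵢ = 189·0.15 + 189·0.61 + 159·0.3 = 191.34 m².
T₆₀ = 0.161 × 464 / 191.34 = 0.390 s.

0.39 s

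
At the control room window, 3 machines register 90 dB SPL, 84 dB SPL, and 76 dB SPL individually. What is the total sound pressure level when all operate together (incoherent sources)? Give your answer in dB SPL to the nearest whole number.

For uncorrelated sources the intensities add, so convert each level to linear form, sum, and take 10·log₁₀ of the total.
Σ 10^(L/10) = 10^(90/10) + 10^(84/10) + 10^(76/10) = 1.291e+09.
L_total = 10·log₁₀(1.291e+09) = 91.11 dB SPL.

91 dB SPL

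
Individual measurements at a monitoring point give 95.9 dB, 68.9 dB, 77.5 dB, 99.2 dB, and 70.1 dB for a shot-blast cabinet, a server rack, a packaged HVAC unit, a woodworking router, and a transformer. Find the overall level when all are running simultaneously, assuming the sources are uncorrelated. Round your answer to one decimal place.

Incoherent sources combine by intensity addition: L_total = 10·log₁₀(Σ 10^(L_i/10)).
Σ 10^(L/10) = 10^(95.9/10) + 10^(68.9/10) + 10^(77.5/10) + 10^(99.2/10) + 10^(70.1/10) = 1.228e+10.
L_total = 10·log₁₀(1.228e+10) = 100.89 dB.

100.9 dB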